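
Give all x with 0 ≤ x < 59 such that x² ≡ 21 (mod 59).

Since 59 ≡ 3 (mod 4), a square root of 21 is 21^((59+1)/4) = 21^15 mod 59.
Repeated squaring: 21^2≡28, 21^4≡17, 21^8≡53 (mod 59).
21^15 = 21^(8+4+2+1) ≡ 27 (mod 59).
Check: 27² = 729 ≡ 21 (mod 59). The two roots are 27 and 32.

27, 32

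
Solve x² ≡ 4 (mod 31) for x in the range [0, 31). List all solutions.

2, 29

Since 31 ≡ 3 (mod 4), a square root of 4 is 4^((31+1)/4) = 4^8 mod 31.
Repeated squaring: 4^2≡16, 4^4≡8, 4^8≡2 (mod 31).
4^8 = 4^(8) ≡ 2 (mod 31).
Check: 2² = 4 ≡ 4 (mod 31). The two roots are 2 and 29.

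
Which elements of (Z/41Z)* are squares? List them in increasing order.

Square k = 1,…,20 (k and 41−k give the same square):
1²=1, 2²=4, 3²=9, 4²=16, 5²=25, 6²=36, 7²≡8, 8²≡23, 9²≡40, 10²≡18, 11²≡39, 12²≡21, 13²≡5, 14²≡32, 15²≡20, 16²≡10, 17²≡2, 18²≡37, 19²≡33, 20²≡31 (mod 41).
So the quadratic residues mod 41 are {1, 2, 4, 5, 8, 9, 10, 16, 18, 20, 21, 23, 25, 31, 32, 33, 36, 37, 39, 40}.

1,2,4,5,8,9,10,16,18,20,21,23,25,31,32,33,36,37,39,40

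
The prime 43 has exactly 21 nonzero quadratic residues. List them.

1 4 6 9 10 11 13 14 15 16 17 21 23 24 25 31 35 36 38 40 41

Square k = 1,…,21 (k and 43−k give the same square):
1²=1, 2²=4, 3²=9, 4²=16, 5²=25, 6²=36, 7²≡6, 8²≡21, 9²≡38, 10²≡14, 11²≡35, 12²≡15, 13²≡40, 14²≡24, 15²≡10, 16²≡41, 17²≡31, 18²≡23, 19²≡17, 20²≡13, 21²≡11 (mod 43).
So the quadratic residues mod 43 are {1, 4, 6, 9, 10, 11, 13, 14, 15, 16, 17, 21, 23, 24, 25, 31, 35, 36, 38, 40, 41}.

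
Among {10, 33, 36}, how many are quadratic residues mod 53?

(10/53) = +1 → QR.
(33/53) = -1 → non-residue.
(36/53) = +1 → QR.
Total quadratic residues among the 3: 2.

2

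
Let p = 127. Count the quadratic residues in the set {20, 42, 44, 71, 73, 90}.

4

(20/127) = -1 → non-residue.
(42/127) = +1 → QR.
(44/127) = +1 → QR.
(71/127) = +1 → QR.
(73/127) = +1 → QR.
(90/127) = -1 → non-residue.
Total quadratic residues among the 6: 4.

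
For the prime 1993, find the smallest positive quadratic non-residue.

5

(2/1993) = +1, so 2 is a residue.
(3/1993) = +1, so 3 is a residue.
(4/1993) = +1, so 4 is a residue.
(5/1993) = −1, so 5 is the smallest positive non-residue mod 1993.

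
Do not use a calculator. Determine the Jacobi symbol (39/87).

0

Reciprocity: 39 ≡ 3 and 87 ≡ 3 (mod 4), so (39/87) = −(87/39).
Reduce top mod 39: now compute (9/39).
Reciprocity: 9 ≡ 1 and 39 ≡ 3 (mod 4), so (9/39) = +(39/9).
Reduce top mod 9: now compute (3/9).
Reciprocity: 3 ≡ 3 and 9 ≡ 1 (mod 4), so (3/9) = +(9/3).
Reduce top mod 3: now compute (0/3).
Top reduces to 0: gcd > 1, so the symbol is 0.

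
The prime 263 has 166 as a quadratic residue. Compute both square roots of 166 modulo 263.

70, 193

Since 263 ≡ 3 (mod 4), a square root of 166 is 166^((263+1)/4) = 166^66 mod 263.
Repeated squaring: 166^2≡204, 166^4≡62, 166^8≡162, 166^16≡207, 166^32≡243, 166^64≡137 (mod 263).
166^66 = 166^(64+2) ≡ 70 (mod 263).
Check: 70² = 4900 ≡ 166 (mod 263). The two roots are 70 and 193.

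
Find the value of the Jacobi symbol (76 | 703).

0

Pull out 2^2: since 703 ≡ 7 (mod 8), (2/703) = +1, so (2/703)^2 = +1.
Reciprocity: 19 ≡ 3 and 703 ≡ 3 (mod 4), so (19/703) = −(703/19).
Reduce top mod 19: now compute (0/19).
Top reduces to 0: gcd > 1, so the symbol is 0.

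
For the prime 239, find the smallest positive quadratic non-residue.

7

(2/239) = +1, so 2 is a residue.
(3/239) = +1, so 3 is a residue.
(4/239) = +1, so 4 is a residue.
(5/239) = +1, so 5 is a residue.
(6/239) = +1, so 6 is a residue.
(7/239) = −1, so 7 is the smallest positive non-residue mod 239.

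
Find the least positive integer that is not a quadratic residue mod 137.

3

(2/137) = +1, so 2 is a residue.
(3/137) = −1, so 3 is the smallest positive non-residue mod 137.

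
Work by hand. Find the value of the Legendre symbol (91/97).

1

Reciprocity: 91 ≡ 3 and 97 ≡ 1 (mod 4), so (91/97) = +(97/91).
Reduce top mod 91: now compute (6/91).
Pull out 2: since 91 ≡ 3 (mod 8), (2/91) = -1.
Reciprocity: 3 ≡ 3 and 91 ≡ 3 (mod 4), so (3/91) = −(91/3).
Reduce top mod 3: now compute (1/3).
Reached (1/3) = 1. Collecting the sign flips along the way, the symbol is +1.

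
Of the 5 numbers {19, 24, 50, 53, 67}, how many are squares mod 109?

0

(19/109) = -1 → non-residue.
(24/109) = -1 → non-residue.
(50/109) = -1 → non-residue.
(53/109) = -1 → non-residue.
(67/109) = -1 → non-residue.
Total quadratic residues among the 5: 0.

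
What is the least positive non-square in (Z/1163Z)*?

(2/1163) = −1, so 2 is the smallest positive non-residue mod 1163.

2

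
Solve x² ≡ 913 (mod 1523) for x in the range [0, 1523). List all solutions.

159, 1364

Since 1523 ≡ 3 (mod 4), a square root of 913 is 913^((1523+1)/4) = 913^381 mod 1523.
Repeated squaring: 913^2≡488, 913^4≡556, 913^8≡1490, 913^16≡1089, 913^32≡1027, 913^64≡813, 913^128≡1510, 913^256≡169 (mod 1523).
913^381 = 913^(256+64+32+16+8+4+1) ≡ 1364 (mod 1523).
Check: 1364² = 1860496 ≡ 913 (mod 1523). The two roots are 159 and 1364.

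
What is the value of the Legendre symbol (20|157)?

Pull out 2^2: since 157 ≡ 5 (mod 8), (2/157) = -1, so (2/157)^2 = +1.
Reciprocity: 5 ≡ 1 and 157 ≡ 1 (mod 4), so (5/157) = +(157/5).
Reduce top mod 5: now compute (2/5).
Pull out 2: since 5 ≡ 5 (mod 8), (2/5) = -1.
Reached (1/5) = 1. Collecting the sign flips along the way, the symbol is -1.

-1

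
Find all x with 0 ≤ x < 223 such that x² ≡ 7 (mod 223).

Since 223 ≡ 3 (mod 4), a square root of 7 is 7^((223+1)/4) = 7^56 mod 223.
Repeated squaring: 7^2≡49, 7^4≡171, 7^8≡28, 7^16≡115, 7^32≡68 (mod 223).
7^56 = 7^(32+16+8) ≡ 197 (mod 223).
Check: 197² = 38809 ≡ 7 (mod 223). The two roots are 26 and 197.

26, 197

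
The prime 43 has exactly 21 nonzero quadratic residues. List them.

Square k = 1,…,21 (k and 43−k give the same square):
1²=1, 2²=4, 3²=9, 4²=16, 5²=25, 6²=36, 7²≡6, 8²≡21, 9²≡38, 10²≡14, 11²≡35, 12²≡15, 13²≡40, 14²≡24, 15²≡10, 16²≡41, 17²≡31, 18²≡23, 19²≡17, 20²≡13, 21²≡11 (mod 43).
So the quadratic residues mod 43 are {1, 4, 6, 9, 10, 11, 13, 14, 15, 16, 17, 21, 23, 24, 25, 31, 35, 36, 38, 40, 41}.

1, 4, 6, 9, 10, 11, 13, 14, 15, 16, 17, 21, 23, 24, 25, 31, 35, 36, 38, 40, 41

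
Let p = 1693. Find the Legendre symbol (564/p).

1

Pull out 2^2: since 1693 ≡ 5 (mod 8), (2/1693) = -1, so (2/1693)^2 = +1.
Reciprocity: 141 ≡ 1 and 1693 ≡ 1 (mod 4), so (141/1693) = +(1693/141).
Reduce top mod 141: now compute (1/141).
Reached (1/141) = 1. Collecting the sign flips along the way, the symbol is +1.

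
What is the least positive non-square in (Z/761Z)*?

(2/761) = +1, so 2 is a residue.
(3/761) = −1, so 3 is the smallest positive non-residue mod 761.

3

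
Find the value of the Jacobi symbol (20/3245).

Pull out 2^2: since 3245 ≡ 5 (mod 8), (2/3245) = -1, so (2/3245)^2 = +1.
Reciprocity: 5 ≡ 1 and 3245 ≡ 1 (mod 4), so (5/3245) = +(3245/5).
Reduce top mod 5: now compute (0/5).
Top reduces to 0: gcd > 1, so the symbol is 0.

0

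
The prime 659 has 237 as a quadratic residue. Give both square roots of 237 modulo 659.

321, 338

Since 659 ≡ 3 (mod 4), a square root of 237 is 237^((659+1)/4) = 237^165 mod 659.
Repeated squaring: 237^2≡154, 237^4≡651, 237^8≡64, 237^16≡142, 237^32≡394, 237^64≡371, 237^128≡569 (mod 659).
237^165 = 237^(128+32+4+1) ≡ 321 (mod 659).
Check: 321² = 103041 ≡ 237 (mod 659). The two roots are 321 and 338.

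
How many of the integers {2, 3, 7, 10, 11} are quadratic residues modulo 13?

2

(2/13) = -1 → non-residue.
(3/13) = +1 → QR.
(7/13) = -1 → non-residue.
(10/13) = +1 → QR.
(11/13) = -1 → non-residue.
Total quadratic residues among the 5: 2.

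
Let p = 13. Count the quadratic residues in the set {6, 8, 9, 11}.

1

(6/13) = -1 → non-residue.
(8/13) = -1 → non-residue.
(9/13) = +1 → QR.
(11/13) = -1 → non-residue.
Total quadratic residues among the 4: 1.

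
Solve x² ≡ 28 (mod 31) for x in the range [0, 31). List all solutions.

11, 20

Since 31 ≡ 3 (mod 4), a square root of 28 is 28^((31+1)/4) = 28^8 mod 31.
Repeated squaring: 28^2≡9, 28^4≡19, 28^8≡20 (mod 31).
28^8 = 28^(8) ≡ 20 (mod 31).
Check: 20² = 400 ≡ 28 (mod 31). The two roots are 11 and 20.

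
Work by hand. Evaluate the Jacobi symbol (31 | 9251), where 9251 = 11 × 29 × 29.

1

Reciprocity: 31 ≡ 3 and 9251 ≡ 3 (mod 4), so (31/9251) = −(9251/31).
Reduce top mod 31: now compute (13/31).
Reciprocity: 13 ≡ 1 and 31 ≡ 3 (mod 4), so (13/31) = +(31/13).
Reduce top mod 13: now compute (5/13).
Reciprocity: 5 ≡ 1 and 13 ≡ 1 (mod 4), so (5/13) = +(13/5).
Reduce top mod 5: now compute (3/5).
Reciprocity: 3 ≡ 3 and 5 ≡ 1 (mod 4), so (3/5) = +(5/3).
Reduce top mod 3: now compute (2/3).
Pull out 2: since 3 ≡ 3 (mod 8), (2/3) = -1.
Reached (1/3) = 1. Collecting the sign flips along the way, the symbol is +1.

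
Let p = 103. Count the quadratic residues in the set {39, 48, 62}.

(39/103) = -1 → non-residue.
(48/103) = -1 → non-residue.
(62/103) = -1 → non-residue.
Total quadratic residues among the 3: 0.

0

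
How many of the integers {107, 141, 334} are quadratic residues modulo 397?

2

(107/397) = +1 → QR.
(141/397) = +1 → QR.
(334/397) = -1 → non-residue.
Total quadratic residues among the 3: 2.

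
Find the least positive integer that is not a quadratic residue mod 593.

(2/593) = +1, so 2 is a residue.
(3/593) = −1, so 3 is the smallest positive non-residue mod 593.

3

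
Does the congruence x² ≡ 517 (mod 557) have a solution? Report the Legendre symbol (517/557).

1

Euler's criterion: (517/557) ≡ 517^278 (mod 557).
517^2 ≡ 486 (mod 557)
517^4 ≡ 28 (mod 557)
517^8 ≡ 227 (mod 557)
517^16 ≡ 285 (mod 557)
517^32 ≡ 460 (mod 557)
517^64 ≡ 497 (mod 557)
517^128 ≡ 258 (mod 557)
517^256 ≡ 281 (mod 557)
517^278 = 517^(256+16+4+2) ≡ 1 (mod 557).
Result is 1, so (517/557) = 1.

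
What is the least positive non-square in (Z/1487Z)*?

(2/1487) = +1, so 2 is a residue.
(3/1487) = +1, so 3 is a residue.
(4/1487) = +1, so 4 is a residue.
(5/1487) = −1, so 5 is the smallest positive non-residue mod 1487.

5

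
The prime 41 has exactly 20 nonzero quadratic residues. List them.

Square k = 1,…,20 (k and 41−k give the same square):
1²=1, 2²=4, 3²=9, 4²=16, 5²=25, 6²=36, 7²≡8, 8²≡23, 9²≡40, 10²≡18, 11²≡39, 12²≡21, 13²≡5, 14²≡32, 15²≡20, 16²≡10, 17²≡2, 18²≡37, 19²≡33, 20²≡31 (mod 41).
So the quadratic residues mod 41 are {1, 2, 4, 5, 8, 9, 10, 16, 18, 20, 21, 23, 25, 31, 32, 33, 36, 37, 39, 40}.

1, 2, 4, 5, 8, 9, 10, 16, 18, 20, 21, 23, 25, 31, 32, 33, 36, 37, 39, 40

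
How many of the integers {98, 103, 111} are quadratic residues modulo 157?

(98/157) = -1 → non-residue.
(103/157) = -1 → non-residue.
(111/157) = +1 → QR.
Total quadratic residues among the 3: 1.

1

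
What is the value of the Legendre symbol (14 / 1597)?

Pull out 2: since 1597 ≡ 5 (mod 8), (2/1597) = -1.
Reciprocity: 7 ≡ 3 and 1597 ≡ 1 (mod 4), so (7/1597) = +(1597/7).
Reduce top mod 7: now compute (1/7).
Reached (1/7) = 1. Collecting the sign flips along the way, the symbol is -1.

-1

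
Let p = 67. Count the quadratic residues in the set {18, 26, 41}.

1

(18/67) = -1 → non-residue.
(26/67) = +1 → QR.
(41/67) = -1 → non-residue.
Total quadratic residues among the 3: 1.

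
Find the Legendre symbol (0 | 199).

0

Top reduces to 0: gcd > 1, so the symbol is 0.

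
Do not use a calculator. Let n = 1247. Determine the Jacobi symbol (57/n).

Reciprocity: 57 ≡ 1 and 1247 ≡ 3 (mod 4), so (57/1247) = +(1247/57).
Reduce top mod 57: now compute (50/57).
Pull out 2: since 57 ≡ 1 (mod 8), (2/57) = +1.
Reciprocity: 25 ≡ 1 and 57 ≡ 1 (mod 4), so (25/57) = +(57/25).
Reduce top mod 25: now compute (7/25).
Reciprocity: 7 ≡ 3 and 25 ≡ 1 (mod 4), so (7/25) = +(25/7).
Reduce top mod 7: now compute (4/7).
Pull out 2^2: since 7 ≡ 7 (mod 8), (2/7) = +1, so (2/7)^2 = +1.
Reached (1/7) = 1. Collecting the sign flips along the way, the symbol is +1.

1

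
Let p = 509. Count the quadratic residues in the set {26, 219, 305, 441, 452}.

(26/509) = +1 → QR.
(219/509) = -1 → non-residue.
(305/509) = -1 → non-residue.
(441/509) = +1 → QR.
(452/509) = +1 → QR.
Total quadratic residues among the 5: 3.

3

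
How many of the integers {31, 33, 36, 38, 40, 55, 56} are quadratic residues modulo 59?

1

(31/59) = -1 → non-residue.
(33/59) = -1 → non-residue.
(36/59) = +1 → QR.
(38/59) = -1 → non-residue.
(40/59) = -1 → non-residue.
(55/59) = -1 → non-residue.
(56/59) = -1 → non-residue.
Total quadratic residues among the 7: 1.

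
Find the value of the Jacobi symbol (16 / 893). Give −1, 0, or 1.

Pull out 2^4: since 893 ≡ 5 (mod 8), (2/893) = -1, so (2/893)^4 = +1.
Reached (1/893) = 1. Collecting the sign flips along the way, the symbol is +1.

1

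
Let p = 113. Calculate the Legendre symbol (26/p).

1

Pull out 2: since 113 ≡ 1 (mod 8), (2/113) = +1.
Reciprocity: 13 ≡ 1 and 113 ≡ 1 (mod 4), so (13/113) = +(113/13).
Reduce top mod 13: now compute (9/13).
Reciprocity: 9 ≡ 1 and 13 ≡ 1 (mod 4), so (9/13) = +(13/9).
Reduce top mod 9: now compute (4/9).
Pull out 2^2: since 9 ≡ 1 (mod 8), (2/9) = +1, so (2/9)^2 = +1.
Reached (1/9) = 1. Collecting the sign flips along the way, the symbol is +1.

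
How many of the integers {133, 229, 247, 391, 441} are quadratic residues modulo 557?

3

(133/557) = +1 → QR.
(229/557) = +1 → QR.
(247/557) = -1 → non-residue.
(391/557) = -1 → non-residue.
(441/557) = +1 → QR.
Total quadratic residues among the 5: 3.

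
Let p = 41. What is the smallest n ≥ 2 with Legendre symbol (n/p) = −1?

(2/41) = +1, so 2 is a residue.
(3/41) = −1, so 3 is the smallest positive non-residue mod 41.

3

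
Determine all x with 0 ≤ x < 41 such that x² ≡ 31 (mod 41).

20, 21

41 ≡ 1 (mod 4), so we find a root by search.
Trying successive values, 20² = 400 ≡ 31 (mod 41). The other root is 41 − 20 = 21.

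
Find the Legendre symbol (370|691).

Pull out 2: since 691 ≡ 3 (mod 8), (2/691) = -1.
Reciprocity: 185 ≡ 1 and 691 ≡ 3 (mod 4), so (185/691) = +(691/185).
Reduce top mod 185: now compute (136/185).
Pull out 2^3: since 185 ≡ 1 (mod 8), (2/185) = +1, so (2/185)^3 = +1.
Reciprocity: 17 ≡ 1 and 185 ≡ 1 (mod 4), so (17/185) = +(185/17).
Reduce top mod 17: now compute (15/17).
Reciprocity: 15 ≡ 3 and 17 ≡ 1 (mod 4), so (15/17) = +(17/15).
Reduce top mod 15: now compute (2/15).
Pull out 2: since 15 ≡ 7 (mod 8), (2/15) = +1.
Reached (1/15) = 1. Collecting the sign flips along the way, the symbol is -1.

-1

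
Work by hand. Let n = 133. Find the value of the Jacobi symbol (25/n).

Reciprocity: 25 ≡ 1 and 133 ≡ 1 (mod 4), so (25/133) = +(133/25).
Reduce top mod 25: now compute (8/25).
Pull out 2^3: since 25 ≡ 1 (mod 8), (2/25) = +1, so (2/25)^3 = +1.
Reached (1/25) = 1. Collecting the sign flips along the way, the symbol is +1.

1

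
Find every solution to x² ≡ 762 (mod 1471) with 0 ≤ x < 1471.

Since 1471 ≡ 3 (mod 4), a square root of 762 is 762^((1471+1)/4) = 762^368 mod 1471.
Repeated squaring: 762^2≡1070, 762^4≡462, 762^8≡149, 762^16≡136, 762^32≡844, 762^64≡372, 762^128≡110, 762^256≡332 (mod 1471).
762^368 = 762^(256+64+32+16) ≡ 182 (mod 1471).
Check: 182² = 33124 ≡ 762 (mod 1471). The two roots are 182 and 1289.

182, 1289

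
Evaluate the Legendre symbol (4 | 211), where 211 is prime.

Pull out 2^2: since 211 ≡ 3 (mod 8), (2/211) = -1, so (2/211)^2 = +1.
Reached (1/211) = 1. Collecting the sign flips along the way, the symbol is +1.

1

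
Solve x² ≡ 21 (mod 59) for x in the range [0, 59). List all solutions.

Since 59 ≡ 3 (mod 4), a square root of 21 is 21^((59+1)/4) = 21^15 mod 59.
Repeated squaring: 21^2≡28, 21^4≡17, 21^8≡53 (mod 59).
21^15 = 21^(8+4+2+1) ≡ 27 (mod 59).
Check: 27² = 729 ≡ 21 (mod 59). The two roots are 27 and 32.

27, 32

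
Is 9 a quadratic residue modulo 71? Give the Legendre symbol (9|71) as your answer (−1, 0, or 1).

1

Reciprocity: 9 ≡ 1 and 71 ≡ 3 (mod 4), so (9/71) = +(71/9).
Reduce top mod 9: now compute (8/9).
Pull out 2^3: since 9 ≡ 1 (mod 8), (2/9) = +1, so (2/9)^3 = +1.
Reached (1/9) = 1. Collecting the sign flips along the way, the symbol is +1.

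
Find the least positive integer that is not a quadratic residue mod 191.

7

(2/191) = +1, so 2 is a residue.
(3/191) = +1, so 3 is a residue.
(4/191) = +1, so 4 is a residue.
(5/191) = +1, so 5 is a residue.
(6/191) = +1, so 6 is a residue.
(7/191) = −1, so 7 is the smallest positive non-residue mod 191.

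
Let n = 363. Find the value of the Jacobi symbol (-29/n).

1

First reduce: -29 ≡ 334 (mod 363).
Pull out 2: since 363 ≡ 3 (mod 8), (2/363) = -1.
Reciprocity: 167 ≡ 3 and 363 ≡ 3 (mod 4), so (167/363) = −(363/167).
Reduce top mod 167: now compute (29/167).
Reciprocity: 29 ≡ 1 and 167 ≡ 3 (mod 4), so (29/167) = +(167/29).
Reduce top mod 29: now compute (22/29).
Pull out 2: since 29 ≡ 5 (mod 8), (2/29) = -1.
Reciprocity: 11 ≡ 3 and 29 ≡ 1 (mod 4), so (11/29) = +(29/11).
Reduce top mod 11: now compute (7/11).
Reciprocity: 7 ≡ 3 and 11 ≡ 3 (mod 4), so (7/11) = −(11/7).
Reduce top mod 7: now compute (4/7).
Pull out 2^2: since 7 ≡ 7 (mod 8), (2/7) = +1, so (2/7)^2 = +1.
Reached (1/7) = 1. Collecting the sign flips along the way, the symbol is +1.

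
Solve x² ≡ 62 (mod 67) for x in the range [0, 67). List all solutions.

14, 53

Since 67 ≡ 3 (mod 4), a square root of 62 is 62^((67+1)/4) = 62^17 mod 67.
Repeated squaring: 62^2≡25, 62^4≡22, 62^8≡15, 62^16≡24 (mod 67).
62^17 = 62^(16+1) ≡ 14 (mod 67).
Check: 14² = 196 ≡ 62 (mod 67). The two roots are 14 and 53.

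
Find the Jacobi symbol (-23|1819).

1

First reduce: -23 ≡ 1796 (mod 1819).
Pull out 2^2: since 1819 ≡ 3 (mod 8), (2/1819) = -1, so (2/1819)^2 = +1.
Reciprocity: 449 ≡ 1 and 1819 ≡ 3 (mod 4), so (449/1819) = +(1819/449).
Reduce top mod 449: now compute (23/449).
Reciprocity: 23 ≡ 3 and 449 ≡ 1 (mod 4), so (23/449) = +(449/23).
Reduce top mod 23: now compute (12/23).
Pull out 2^2: since 23 ≡ 7 (mod 8), (2/23) = +1, so (2/23)^2 = +1.
Reciprocity: 3 ≡ 3 and 23 ≡ 3 (mod 4), so (3/23) = −(23/3).
Reduce top mod 3: now compute (2/3).
Pull out 2: since 3 ≡ 3 (mod 8), (2/3) = -1.
Reached (1/3) = 1. Collecting the sign flips along the way, the symbol is +1.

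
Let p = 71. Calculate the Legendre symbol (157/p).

Euler's criterion: (157/71) ≡ 15^35 (mod 71).
15^2 ≡ 12 (mod 71)
15^4 ≡ 2 (mod 71)
15^8 ≡ 4 (mod 71)
15^16 ≡ 16 (mod 71)
15^32 ≡ 43 (mod 71)
15^35 = 15^(32+2+1) ≡ 1 (mod 71).
Result is 1, so (157/71) = 1.

1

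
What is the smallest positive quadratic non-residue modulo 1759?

3

(2/1759) = +1, so 2 is a residue.
(3/1759) = −1, so 3 is the smallest positive non-residue mod 1759.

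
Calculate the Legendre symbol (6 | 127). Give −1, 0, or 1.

Euler's criterion: (6/127) ≡ 6^63 (mod 127).
6^2 ≡ 36 (mod 127)
6^4 ≡ 26 (mod 127)
6^8 ≡ 41 (mod 127)
6^16 ≡ 30 (mod 127)
6^32 ≡ 11 (mod 127)
6^63 = 6^(32+16+8+4+2+1) ≡ 126 (mod 127).
Result is 126 ≡ −1, so (6/127) = −1.

-1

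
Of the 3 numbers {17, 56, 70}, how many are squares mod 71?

(17/71) = -1 → non-residue.
(56/71) = -1 → non-residue.
(70/71) = -1 → non-residue.
Total quadratic residues among the 3: 0.

0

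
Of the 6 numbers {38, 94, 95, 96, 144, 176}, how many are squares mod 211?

4

(38/211) = -1 → non-residue.
(94/211) = -1 → non-residue.
(95/211) = +1 → QR.
(96/211) = +1 → QR.
(144/211) = +1 → QR.
(176/211) = +1 → QR.
Total quadratic residues among the 6: 4.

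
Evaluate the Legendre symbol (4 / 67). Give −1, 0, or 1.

1

Pull out 2^2: since 67 ≡ 3 (mod 8), (2/67) = -1, so (2/67)^2 = +1.
Reached (1/67) = 1. Collecting the sign flips along the way, the symbol is +1.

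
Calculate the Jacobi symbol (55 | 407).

0

Reciprocity: 55 ≡ 3 and 407 ≡ 3 (mod 4), so (55/407) = −(407/55).
Reduce top mod 55: now compute (22/55).
Pull out 2: since 55 ≡ 7 (mod 8), (2/55) = +1.
Reciprocity: 11 ≡ 3 and 55 ≡ 3 (mod 4), so (11/55) = −(55/11).
Reduce top mod 11: now compute (0/11).
Top reduces to 0: gcd > 1, so the symbol is 0.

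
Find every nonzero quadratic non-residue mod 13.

Square k = 1,…,6 (k and 13−k give the same square):
1²=1, 2²=4, 3²=9, 4²≡3, 5²≡12, 6²≡10 (mod 13).
The residues are {1, 3, 4, 9, 10, 12}; the non-residues are the remaining 6 nonzero classes.

2, 5, 6, 7, 8, 11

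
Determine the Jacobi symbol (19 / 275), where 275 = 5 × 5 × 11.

Reciprocity: 19 ≡ 3 and 275 ≡ 3 (mod 4), so (19/275) = −(275/19).
Reduce top mod 19: now compute (9/19).
Reciprocity: 9 ≡ 1 and 19 ≡ 3 (mod 4), so (9/19) = +(19/9).
Reduce top mod 9: now compute (1/9).
Reached (1/9) = 1. Collecting the sign flips along the way, the symbol is -1.

-1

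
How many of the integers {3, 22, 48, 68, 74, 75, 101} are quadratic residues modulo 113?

1

(3/113) = -1 → non-residue.
(22/113) = +1 → QR.
(48/113) = -1 → non-residue.
(68/113) = -1 → non-residue.
(74/113) = -1 → non-residue.
(75/113) = -1 → non-residue.
(101/113) = -1 → non-residue.
Total quadratic residues among the 7: 1.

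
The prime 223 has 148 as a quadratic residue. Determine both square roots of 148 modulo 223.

Since 223 ≡ 3 (mod 4), a square root of 148 is 148^((223+1)/4) = 148^56 mod 223.
Repeated squaring: 148^2≡50, 148^4≡47, 148^8≡202, 148^16≡218, 148^32≡25 (mod 223).
148^56 = 148^(32+16+8) ≡ 172 (mod 223).
Check: 172² = 29584 ≡ 148 (mod 223). The two roots are 51 and 172.

51, 172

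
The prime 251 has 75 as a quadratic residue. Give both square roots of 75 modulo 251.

Since 251 ≡ 3 (mod 4), a square root of 75 is 75^((251+1)/4) = 75^63 mod 251.
Repeated squaring: 75^2≡103, 75^4≡67, 75^8≡222, 75^16≡88, 75^32≡214 (mod 251).
75^63 = 75^(32+16+8+4+2+1) ≡ 122 (mod 251).
Check: 122² = 14884 ≡ 75 (mod 251). The two roots are 122 and 129.

122, 129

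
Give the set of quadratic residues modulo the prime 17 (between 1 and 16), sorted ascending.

1,2,4,8,9,13,15,16

Square k = 1,…,8 (k and 17−k give the same square):
1²=1, 2²=4, 3²=9, 4²=16, 5²≡8, 6²≡2, 7²≡15, 8²≡13 (mod 17).
So the quadratic residues mod 17 are {1, 2, 4, 8, 9, 13, 15, 16}.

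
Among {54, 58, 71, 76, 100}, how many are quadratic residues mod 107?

2

(54/107) = -1 → non-residue.
(58/107) = -1 → non-residue.
(71/107) = -1 → non-residue.
(76/107) = +1 → QR.
(100/107) = +1 → QR.
Total quadratic residues among the 5: 2.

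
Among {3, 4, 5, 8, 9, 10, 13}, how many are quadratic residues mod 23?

(3/23) = +1 → QR.
(4/23) = +1 → QR.
(5/23) = -1 → non-residue.
(8/23) = +1 → QR.
(9/23) = +1 → QR.
(10/23) = -1 → non-residue.
(13/23) = +1 → QR.
Total quadratic residues among the 7: 5.

5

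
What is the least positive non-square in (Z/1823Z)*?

5

(2/1823) = +1, so 2 is a residue.
(3/1823) = +1, so 3 is a residue.
(4/1823) = +1, so 4 is a residue.
(5/1823) = −1, so 5 is the smallest positive non-residue mod 1823.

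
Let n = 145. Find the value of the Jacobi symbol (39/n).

-1

Reciprocity: 39 ≡ 3 and 145 ≡ 1 (mod 4), so (39/145) = +(145/39).
Reduce top mod 39: now compute (28/39).
Pull out 2^2: since 39 ≡ 7 (mod 8), (2/39) = +1, so (2/39)^2 = +1.
Reciprocity: 7 ≡ 3 and 39 ≡ 3 (mod 4), so (7/39) = −(39/7).
Reduce top mod 7: now compute (4/7).
Pull out 2^2: since 7 ≡ 7 (mod 8), (2/7) = +1, so (2/7)^2 = +1.
Reached (1/7) = 1. Collecting the sign flips along the way, the symbol is -1.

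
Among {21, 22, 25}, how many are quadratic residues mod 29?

(21/29) = -1 → non-residue.
(22/29) = +1 → QR.
(25/29) = +1 → QR.
Total quadratic residues among the 3: 2.

2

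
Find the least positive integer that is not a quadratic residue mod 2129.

(2/2129) = +1, so 2 is a residue.
(3/2129) = −1, so 3 is the smallest positive non-residue mod 2129.

3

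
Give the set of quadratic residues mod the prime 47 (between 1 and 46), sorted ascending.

1 2 3 4 6 7 8 9 12 14 16 17 18 21 24 25 27 28 32 34 36 37 42

Square k = 1,…,23 (k and 47−k give the same square):
1²=1, 2²=4, 3²=9, 4²=16, 5²=25, 6²=36, 7²≡2, 8²≡17, 9²≡34, 10²≡6, 11²≡27, 12²≡3, 13²≡28, 14²≡8, 15²≡37, 16²≡21, 17²≡7, 18²≡42, 19²≡32, 20²≡24, 21²≡18, 22²≡14, 23²≡12 (mod 47).
So the quadratic residues mod 47 are {1, 2, 3, 4, 6, 7, 8, 9, 12, 14, 16, 17, 18, 21, 24, 25, 27, 28, 32, 34, 36, 37, 42}.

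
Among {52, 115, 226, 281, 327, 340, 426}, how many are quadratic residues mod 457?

2

(52/457) = -1 → non-residue.
(115/457) = +1 → QR.
(226/457) = -1 → non-residue.
(281/457) = -1 → non-residue.
(327/457) = +1 → QR.
(340/457) = -1 → non-residue.
(426/457) = -1 → non-residue.
Total quadratic residues among the 7: 2.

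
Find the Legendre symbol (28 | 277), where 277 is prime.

1

Euler's criterion: (28/277) ≡ 28^138 (mod 277).
28^2 ≡ 230 (mod 277)
28^4 ≡ 270 (mod 277)
28^8 ≡ 49 (mod 277)
28^16 ≡ 185 (mod 277)
28^32 ≡ 154 (mod 277)
28^64 ≡ 171 (mod 277)
28^128 ≡ 156 (mod 277)
28^138 = 28^(128+8+2) ≡ 1 (mod 277).
Result is 1, so (28/277) = 1.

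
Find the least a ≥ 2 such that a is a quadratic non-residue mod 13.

2

(2/13) = −1, so 2 is the smallest positive non-residue mod 13.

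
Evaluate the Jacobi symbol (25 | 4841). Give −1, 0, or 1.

1

Reciprocity: 25 ≡ 1 and 4841 ≡ 1 (mod 4), so (25/4841) = +(4841/25).
Reduce top mod 25: now compute (16/25).
Pull out 2^4: since 25 ≡ 1 (mod 8), (2/25) = +1, so (2/25)^4 = +1.
Reached (1/25) = 1. Collecting the sign flips along the way, the symbol is +1.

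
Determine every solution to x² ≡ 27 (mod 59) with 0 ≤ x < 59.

26, 33

Since 59 ≡ 3 (mod 4), a square root of 27 is 27^((59+1)/4) = 27^15 mod 59.
Repeated squaring: 27^2≡21, 27^4≡28, 27^8≡17 (mod 59).
27^15 = 27^(8+4+2+1) ≡ 26 (mod 59).
Check: 26² = 676 ≡ 27 (mod 59). The two roots are 26 and 33.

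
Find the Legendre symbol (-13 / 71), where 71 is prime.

1

First reduce: -13 ≡ 58 (mod 71).
Pull out 2: since 71 ≡ 7 (mod 8), (2/71) = +1.
Reciprocity: 29 ≡ 1 and 71 ≡ 3 (mod 4), so (29/71) = +(71/29).
Reduce top mod 29: now compute (13/29).
Reciprocity: 13 ≡ 1 and 29 ≡ 1 (mod 4), so (13/29) = +(29/13).
Reduce top mod 13: now compute (3/13).
Reciprocity: 3 ≡ 3 and 13 ≡ 1 (mod 4), so (3/13) = +(13/3).
Reduce top mod 3: now compute (1/3).
Reached (1/3) = 1. Collecting the sign flips along the way, the symbol is +1.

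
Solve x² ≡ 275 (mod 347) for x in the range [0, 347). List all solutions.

Since 347 ≡ 3 (mod 4), a square root of 275 is 275^((347+1)/4) = 275^87 mod 347.
Repeated squaring: 275^2≡326, 275^4≡94, 275^8≡161, 275^16≡243, 275^32≡59, 275^64≡11 (mod 347).
275^87 = 275^(64+16+4+2+1) ≡ 52 (mod 347).
Check: 52² = 2704 ≡ 275 (mod 347). The two roots are 52 and 295.

52, 295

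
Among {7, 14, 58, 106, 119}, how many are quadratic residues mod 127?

(7/127) = -1 → non-residue.
(14/127) = -1 → non-residue.
(58/127) = -1 → non-residue.
(106/127) = -1 → non-residue.
(119/127) = -1 → non-residue.
Total quadratic residues among the 5: 0.

0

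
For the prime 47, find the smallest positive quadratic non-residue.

5

(2/47) = +1, so 2 is a residue.
(3/47) = +1, so 3 is a residue.
(4/47) = +1, so 4 is a residue.
(5/47) = −1, so 5 is the smallest positive non-residue mod 47.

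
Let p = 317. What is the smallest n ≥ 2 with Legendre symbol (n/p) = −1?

2

(2/317) = −1, so 2 is the smallest positive non-residue mod 317.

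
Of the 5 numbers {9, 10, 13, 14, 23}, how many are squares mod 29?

(9/29) = +1 → QR.
(10/29) = -1 → non-residue.
(13/29) = +1 → QR.
(14/29) = -1 → non-residue.
(23/29) = +1 → QR.
Total quadratic residues among the 5: 3.

3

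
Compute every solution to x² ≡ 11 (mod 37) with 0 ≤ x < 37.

14, 23

37 ≡ 1 (mod 4), so we find a root by search.
Trying successive values, 14² = 196 ≡ 11 (mod 37). The other root is 37 − 14 = 23.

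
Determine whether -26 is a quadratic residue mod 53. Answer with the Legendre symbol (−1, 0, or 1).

-1

First reduce: -26 ≡ 27 (mod 53).
Reciprocity: 27 ≡ 3 and 53 ≡ 1 (mod 4), so (27/53) = +(53/27).
Reduce top mod 27: now compute (26/27).
Pull out 2: since 27 ≡ 3 (mod 8), (2/27) = -1.
Reciprocity: 13 ≡ 1 and 27 ≡ 3 (mod 4), so (13/27) = +(27/13).
Reduce top mod 13: now compute (1/13).
Reached (1/13) = 1. Collecting the sign flips along the way, the symbol is -1.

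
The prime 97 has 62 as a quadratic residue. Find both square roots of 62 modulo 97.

16, 81

97 ≡ 1 (mod 4), so we find a root by search.
Trying successive values, 16² = 256 ≡ 62 (mod 97). The other root is 97 − 16 = 81.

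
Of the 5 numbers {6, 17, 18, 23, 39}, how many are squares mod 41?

3

(6/41) = -1 → non-residue.
(17/41) = -1 → non-residue.
(18/41) = +1 → QR.
(23/41) = +1 → QR.
(39/41) = +1 → QR.
Total quadratic residues among the 5: 3.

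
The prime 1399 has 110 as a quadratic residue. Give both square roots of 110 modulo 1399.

345, 1054

Since 1399 ≡ 3 (mod 4), a square root of 110 is 110^((1399+1)/4) = 110^350 mod 1399.
Repeated squaring: 110^2≡908, 110^4≡453, 110^8≡955, 110^16≡1276, 110^32≡1139, 110^64≡448, 110^128≡647, 110^256≡308 (mod 1399).
110^350 = 110^(256+64+16+8+4+2) ≡ 1054 (mod 1399).
Check: 1054² = 1110916 ≡ 110 (mod 1399). The two roots are 345 and 1054.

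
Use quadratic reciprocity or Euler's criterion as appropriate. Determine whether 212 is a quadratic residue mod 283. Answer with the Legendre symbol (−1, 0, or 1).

Euler's criterion: (212/283) ≡ 212^141 (mod 283).
212^2 ≡ 230 (mod 283)
212^4 ≡ 262 (mod 283)
212^8 ≡ 158 (mod 283)
212^16 ≡ 60 (mod 283)
212^32 ≡ 204 (mod 283)
212^64 ≡ 15 (mod 283)
212^128 ≡ 225 (mod 283)
212^141 = 212^(128+8+4+1) ≡ 282 (mod 283).
Result is 282 ≡ −1, so (212/283) = −1.

-1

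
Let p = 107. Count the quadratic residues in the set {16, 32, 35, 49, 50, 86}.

4

(16/107) = +1 → QR.
(32/107) = -1 → non-residue.
(35/107) = +1 → QR.
(49/107) = +1 → QR.
(50/107) = -1 → non-residue.
(86/107) = +1 → QR.
Total quadratic residues among the 6: 4.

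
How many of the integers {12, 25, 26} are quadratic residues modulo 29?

1

(12/29) = -1 → non-residue.
(25/29) = +1 → QR.
(26/29) = -1 → non-residue.
Total quadratic residues among the 3: 1.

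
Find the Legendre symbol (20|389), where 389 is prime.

1

Pull out 2^2: since 389 ≡ 5 (mod 8), (2/389) = -1, so (2/389)^2 = +1.
Reciprocity: 5 ≡ 1 and 389 ≡ 1 (mod 4), so (5/389) = +(389/5).
Reduce top mod 5: now compute (4/5).
Pull out 2^2: since 5 ≡ 5 (mod 8), (2/5) = -1, so (2/5)^2 = +1.
Reached (1/5) = 1. Collecting the sign flips along the way, the symbol is +1.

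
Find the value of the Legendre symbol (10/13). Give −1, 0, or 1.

1

Pull out 2: since 13 ≡ 5 (mod 8), (2/13) = -1.
Reciprocity: 5 ≡ 1 and 13 ≡ 1 (mod 4), so (5/13) = +(13/5).
Reduce top mod 5: now compute (3/5).
Reciprocity: 3 ≡ 3 and 5 ≡ 1 (mod 4), so (3/5) = +(5/3).
Reduce top mod 3: now compute (2/3).
Pull out 2: since 3 ≡ 3 (mod 8), (2/3) = -1.
Reached (1/3) = 1. Collecting the sign flips along the way, the symbol is +1.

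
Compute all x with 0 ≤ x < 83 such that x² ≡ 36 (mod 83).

6, 77

Since 83 ≡ 3 (mod 4), a square root of 36 is 36^((83+1)/4) = 36^21 mod 83.
Repeated squaring: 36^2≡51, 36^4≡28, 36^8≡37, 36^16≡41 (mod 83).
36^21 = 36^(16+4+1) ≡ 77 (mod 83).
Check: 77² = 5929 ≡ 36 (mod 83). The two roots are 6 and 77.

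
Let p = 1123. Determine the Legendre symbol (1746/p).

First reduce: 1746 ≡ 623 (mod 1123).
Reciprocity: 623 ≡ 3 and 1123 ≡ 3 (mod 4), so (623/1123) = −(1123/623).
Reduce top mod 623: now compute (500/623).
Pull out 2^2: since 623 ≡ 7 (mod 8), (2/623) = +1, so (2/623)^2 = +1.
Reciprocity: 125 ≡ 1 and 623 ≡ 3 (mod 4), so (125/623) = +(623/125).
Reduce top mod 125: now compute (123/125).
Reciprocity: 123 ≡ 3 and 125 ≡ 1 (mod 4), so (123/125) = +(125/123).
Reduce top mod 123: now compute (2/123).
Pull out 2: since 123 ≡ 3 (mod 8), (2/123) = -1.
Reached (1/123) = 1. Collecting the sign flips along the way, the symbol is +1.

1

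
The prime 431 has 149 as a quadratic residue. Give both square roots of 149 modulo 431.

48, 383

Since 431 ≡ 3 (mod 4), a square root of 149 is 149^((431+1)/4) = 149^108 mod 431.
Repeated squaring: 149^2≡220, 149^4≡128, 149^8≡6, 149^16≡36, 149^32≡3, 149^64≡9 (mod 431).
149^108 = 149^(64+32+8+4) ≡ 48 (mod 431).
Check: 48² = 2304 ≡ 149 (mod 431). The two roots are 48 and 383.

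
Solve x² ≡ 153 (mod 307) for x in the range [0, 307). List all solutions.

54, 253

Since 307 ≡ 3 (mod 4), a square root of 153 is 153^((307+1)/4) = 153^77 mod 307.
Repeated squaring: 153^2≡77, 153^4≡96, 153^8≡6, 153^16≡36, 153^32≡68, 153^64≡19 (mod 307).
153^77 = 153^(64+8+4+1) ≡ 54 (mod 307).
Check: 54² = 2916 ≡ 153 (mod 307). The two roots are 54 and 253.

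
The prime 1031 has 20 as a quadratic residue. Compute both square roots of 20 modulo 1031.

Since 1031 ≡ 3 (mod 4), a square root of 20 is 20^((1031+1)/4) = 20^258 mod 1031.
Repeated squaring: 20^2≡400, 20^4≡195, 20^8≡909, 20^16≡450, 20^32≡424, 20^64≡382, 20^128≡553, 20^256≡633 (mod 1031).
20^258 = 20^(256+2) ≡ 605 (mod 1031).
Check: 605² = 366025 ≡ 20 (mod 1031). The two roots are 426 and 605.

426, 605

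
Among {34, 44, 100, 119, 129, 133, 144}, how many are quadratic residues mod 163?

(34/163) = +1 → QR.
(44/163) = -1 → non-residue.
(100/163) = +1 → QR.
(119/163) = +1 → QR.
(129/163) = -1 → non-residue.
(133/163) = +1 → QR.
(144/163) = +1 → QR.
Total quadratic residues among the 7: 5.

5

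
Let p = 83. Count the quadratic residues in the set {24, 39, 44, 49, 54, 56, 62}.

(24/83) = -1 → non-residue.
(39/83) = -1 → non-residue.
(44/83) = +1 → QR.
(49/83) = +1 → QR.
(54/83) = -1 → non-residue.
(56/83) = -1 → non-residue.
(62/83) = -1 → non-residue.
Total quadratic residues among the 7: 2.

2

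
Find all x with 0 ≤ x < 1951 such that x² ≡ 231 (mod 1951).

Since 1951 ≡ 3 (mod 4), a square root of 231 is 231^((1951+1)/4) = 231^488 mod 1951.
Repeated squaring: 231^2≡684, 231^4≡1567, 231^8≡1131, 231^16≡1256, 231^32≡1128, 231^64≡332, 231^128≡968, 231^256≡544 (mod 1951).
231^488 = 231^(256+128+64+32+8) ≡ 1873 (mod 1951).
Check: 1873² = 3508129 ≡ 231 (mod 1951). The two roots are 78 and 1873.

78, 1873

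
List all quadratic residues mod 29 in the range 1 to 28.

Square k = 1,…,14 (k and 29−k give the same square):
1²=1, 2²=4, 3²=9, 4²=16, 5²=25, 6²≡7, 7²≡20, 8²≡6, 9²≡23, 10²≡13, 11²≡5, 12²≡28, 13²≡24, 14²≡22 (mod 29).
So the quadratic residues mod 29 are {1, 4, 5, 6, 7, 9, 13, 16, 20, 22, 23, 24, 25, 28}.

1, 4, 5, 6, 7, 9, 13, 16, 20, 22, 23, 24, 25, 28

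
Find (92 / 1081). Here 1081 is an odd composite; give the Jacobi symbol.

0

Pull out 2^2: since 1081 ≡ 1 (mod 8), (2/1081) = +1, so (2/1081)^2 = +1.
Reciprocity: 23 ≡ 3 and 1081 ≡ 1 (mod 4), so (23/1081) = +(1081/23).
Reduce top mod 23: now compute (0/23).
Top reduces to 0: gcd > 1, so the symbol is 0.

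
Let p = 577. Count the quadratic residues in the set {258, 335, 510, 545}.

(258/577) = -1 → non-residue.
(335/577) = +1 → QR.
(510/577) = -1 → non-residue.
(545/577) = +1 → QR.
Total quadratic residues among the 4: 2.

2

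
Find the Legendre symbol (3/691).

-1

Reciprocity: 3 ≡ 3 and 691 ≡ 3 (mod 4), so (3/691) = −(691/3).
Reduce top mod 3: now compute (1/3).
Reached (1/3) = 1. Collecting the sign flips along the way, the symbol is -1.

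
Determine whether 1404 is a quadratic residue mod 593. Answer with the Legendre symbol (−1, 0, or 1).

Euler's criterion: (1404/593) ≡ 218^296 (mod 593).
218^2 ≡ 84 (mod 593)
218^4 ≡ 533 (mod 593)
218^8 ≡ 42 (mod 593)
218^16 ≡ 578 (mod 593)
218^32 ≡ 225 (mod 593)
218^64 ≡ 220 (mod 593)
218^128 ≡ 367 (mod 593)
218^256 ≡ 78 (mod 593)
218^296 = 218^(256+32+8) ≡ 1 (mod 593).
Result is 1, so (1404/593) = 1.

1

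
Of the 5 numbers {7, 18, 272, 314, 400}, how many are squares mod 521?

(7/521) = -1 → non-residue.
(18/521) = +1 → QR.
(272/521) = -1 → non-residue.
(314/521) = -1 → non-residue.
(400/521) = +1 → QR.
Total quadratic residues among the 5: 2.

2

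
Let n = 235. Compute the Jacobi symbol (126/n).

Pull out 2: since 235 ≡ 3 (mod 8), (2/235) = -1.
Reciprocity: 63 ≡ 3 and 235 ≡ 3 (mod 4), so (63/235) = −(235/63).
Reduce top mod 63: now compute (46/63).
Pull out 2: since 63 ≡ 7 (mod 8), (2/63) = +1.
Reciprocity: 23 ≡ 3 and 63 ≡ 3 (mod 4), so (23/63) = −(63/23).
Reduce top mod 23: now compute (17/23).
Reciprocity: 17 ≡ 1 and 23 ≡ 3 (mod 4), so (17/23) = +(23/17).
Reduce top mod 17: now compute (6/17).
Pull out 2: since 17 ≡ 1 (mod 8), (2/17) = +1.
Reciprocity: 3 ≡ 3 and 17 ≡ 1 (mod 4), so (3/17) = +(17/3).
Reduce top mod 3: now compute (2/3).
Pull out 2: since 3 ≡ 3 (mod 8), (2/3) = -1.
Reached (1/3) = 1. Collecting the sign flips along the way, the symbol is +1.

1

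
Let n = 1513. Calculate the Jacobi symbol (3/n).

1

Reciprocity: 3 ≡ 3 and 1513 ≡ 1 (mod 4), so (3/1513) = +(1513/3).
Reduce top mod 3: now compute (1/3).
Reached (1/3) = 1. Collecting the sign flips along the way, the symbol is +1.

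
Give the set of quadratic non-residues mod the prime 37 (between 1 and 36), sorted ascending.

2, 5, 6, 8, 13, 14, 15, 17, 18, 19, 20, 22, 23, 24, 29, 31, 32, 35

Square k = 1,…,18 (k and 37−k give the same square):
1²=1, 2²=4, 3²=9, 4²=16, 5²=25, 6²=36, 7²≡12, 8²≡27, 9²≡7, 10²≡26, 11²≡10, 12²≡33, 13²≡21, 14²≡11, 15²≡3, 16²≡34, 17²≡30, 18²≡28 (mod 37).
The residues are {1, 3, 4, 7, 9, 10, 11, 12, 16, 21, 25, 26, 27, 28, 30, 33, 34, 36}; the non-residues are the remaining 18 nonzero classes.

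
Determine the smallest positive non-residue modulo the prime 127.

3

(2/127) = +1, so 2 is a residue.
(3/127) = −1, so 3 is the smallest positive non-residue mod 127.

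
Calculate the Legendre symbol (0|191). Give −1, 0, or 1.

Top reduces to 0: gcd > 1, so the symbol is 0.

0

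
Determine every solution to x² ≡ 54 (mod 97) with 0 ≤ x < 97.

32, 65

97 ≡ 1 (mod 4), so we find a root by search.
Trying successive values, 32² = 1024 ≡ 54 (mod 97). The other root is 97 − 32 = 65.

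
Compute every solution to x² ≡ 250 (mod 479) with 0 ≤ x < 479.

27, 452

Since 479 ≡ 3 (mod 4), a square root of 250 is 250^((479+1)/4) = 250^120 mod 479.
Repeated squaring: 250^2≡230, 250^4≡210, 250^8≡32, 250^16≡66, 250^32≡45, 250^64≡109 (mod 479).
250^120 = 250^(64+32+16+8) ≡ 27 (mod 479).
Check: 27² = 729 ≡ 250 (mod 479). The two roots are 27 and 452.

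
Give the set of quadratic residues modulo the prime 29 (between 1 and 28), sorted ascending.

Square k = 1,…,14 (k and 29−k give the same square):
1²=1, 2²=4, 3²=9, 4²=16, 5²=25, 6²≡7, 7²≡20, 8²≡6, 9²≡23, 10²≡13, 11²≡5, 12²≡28, 13²≡24, 14²≡22 (mod 29).
So the quadratic residues mod 29 are {1, 4, 5, 6, 7, 9, 13, 16, 20, 22, 23, 24, 25, 28}.

1,4,5,6,7,9,13,16,20,22,23,24,25,28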